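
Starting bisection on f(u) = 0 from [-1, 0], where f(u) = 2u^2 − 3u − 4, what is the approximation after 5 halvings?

u = -0.5 gives f = -2, negative; keep [-1, -0.5]
u = -0.75 gives f = -0.625, negative; keep [-1, -0.75]
u = -0.875 gives f = 0.15625, positive; keep [-0.875, -0.75]
u = -0.8125 gives f = -0.2422, negative; keep [-0.875, -0.8125]
u = -0.84375 gives f = -0.0449, negative; keep [-0.875, -0.84375]

-0.84375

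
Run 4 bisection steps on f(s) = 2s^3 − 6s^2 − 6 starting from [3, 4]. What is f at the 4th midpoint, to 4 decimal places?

s = 3.5 gives f = 6.25, positive; keep [3, 3.5]
s = 3.25 gives f = -0.71875, negative; keep [3.25, 3.5]
s = 3.375 gives f = 2.542969, positive; keep [3.25, 3.375]
s = 3.3125 gives f = 0.8579, positive; keep [3.25, 3.3125]

0.8579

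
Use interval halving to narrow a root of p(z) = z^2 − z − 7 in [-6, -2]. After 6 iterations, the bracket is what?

[-2.25, -2.1875]

z = -4 gives p = 13, positive; keep [-4, -2]
z = -3 gives p = 5, positive; keep [-3, -2]
z = -2.5 gives p = 1.75, positive; keep [-2.5, -2]
z = -2.25 gives p = 0.3125, positive; keep [-2.25, -2]
z = -2.125 gives p = -0.3594, negative; keep [-2.25, -2.125]
z = -2.1875 gives p = -0.0273, negative; keep [-2.25, -2.1875]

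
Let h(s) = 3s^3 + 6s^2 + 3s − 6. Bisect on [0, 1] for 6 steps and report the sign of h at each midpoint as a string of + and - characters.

-+--++

m = 0.5, h(m) = -2.625 (−); new bracket [0.5, 1]
m = 0.75, h(m) = 0.890625 (+); new bracket [0.5, 0.75]
m = 0.625, h(m) = -1.048828 (−); new bracket [0.625, 0.75]
m = 0.6875, h(m) = -0.1267 (−); new bracket [0.6875, 0.75]
m = 0.71875, h(m) = 0.3698 (+); new bracket [0.6875, 0.71875]
m = 0.703125, h(m) = 0.1185 (+); new bracket [0.6875, 0.703125]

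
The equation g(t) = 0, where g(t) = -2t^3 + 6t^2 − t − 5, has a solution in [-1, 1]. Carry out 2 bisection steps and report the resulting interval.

m = 0, g(m) = -5 (−); new bracket [-1, 0]
m = -0.5, g(m) = -2.75 (−); new bracket [-1, -0.5]

[-1, -0.5]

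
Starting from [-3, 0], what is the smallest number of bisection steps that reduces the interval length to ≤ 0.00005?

16

Width after n steps is 3/2^n. Need 2^n ≥ 3/0.00005 = 60000.
2^15 = 32768 < 60000 ≤ 2^16 = 65536, so n = 16.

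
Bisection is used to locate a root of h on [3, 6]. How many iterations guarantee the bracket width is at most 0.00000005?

Width after n steps is 3/2^n. Need 2^n ≥ 3/0.00000005 = 60000000.
2^25 = 33554432 < 60000000 ≤ 2^26 = 67108864, so n = 26.

26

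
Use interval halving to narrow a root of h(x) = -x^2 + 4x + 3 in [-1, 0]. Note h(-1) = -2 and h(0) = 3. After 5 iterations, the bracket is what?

[-0.65625, -0.625]

m = -0.5, h(m) = 0.75 (+); new bracket [-1, -0.5]
m = -0.75, h(m) = -0.5625 (−); new bracket [-0.75, -0.5]
m = -0.625, h(m) = 0.109375 (+); new bracket [-0.75, -0.625]
m = -0.6875, h(m) = -0.2227 (−); new bracket [-0.6875, -0.625]
m = -0.65625, h(m) = -0.0557 (−); new bracket [-0.65625, -0.625]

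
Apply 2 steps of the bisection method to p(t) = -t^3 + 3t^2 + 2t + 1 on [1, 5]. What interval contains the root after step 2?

t = 3 gives p = 7, positive; keep [3, 5]
t = 4 gives p = -7, negative; keep [3, 4]

[3, 4]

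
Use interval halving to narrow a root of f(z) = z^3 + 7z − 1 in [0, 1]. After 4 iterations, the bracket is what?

f(0.5) = 2.625 > 0, so the root lies in [0, 0.5]
f(0.25) = 0.765625 > 0, so the root lies in [0, 0.25]
f(0.125) = -0.123047 < 0, so the root lies in [0.125, 0.25]
f(0.1875) = 0.3191 > 0, so the root lies in [0.125, 0.1875]

[0.125, 0.1875]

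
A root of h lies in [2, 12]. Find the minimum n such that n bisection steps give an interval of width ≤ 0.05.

Width after n steps is 10/2^n. Need 2^n ≥ 10/0.05 = 200.
2^7 = 128 < 200 ≤ 2^8 = 256, so n = 8.

8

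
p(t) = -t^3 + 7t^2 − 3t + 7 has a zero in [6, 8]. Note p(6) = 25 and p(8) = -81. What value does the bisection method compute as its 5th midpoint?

midpoint 7: p = -14 < 0 → [6, 7]
midpoint 6.5: p = 8.625 > 0 → [6.5, 7]
midpoint 6.75: p = -1.859375 < 0 → [6.5, 6.75]
midpoint 6.625: p = 3.584 > 0 → [6.625, 6.75]
midpoint 6.6875: p = 0.9133 > 0 → [6.6875, 6.75]

6.6875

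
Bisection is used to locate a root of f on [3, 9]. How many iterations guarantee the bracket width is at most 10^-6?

23

Width after n steps is 6/2^n. Need 2^n ≥ 6/10^-6 = 6000000.
2^22 = 4194304 < 6000000 ≤ 2^23 = 8388608, so n = 23.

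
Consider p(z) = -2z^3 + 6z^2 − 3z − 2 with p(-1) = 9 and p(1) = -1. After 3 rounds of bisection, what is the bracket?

midpoint 0: p = -2 < 0 → [-1, 0]
midpoint -0.5: p = 1.25 > 0 → [-0.5, 0]
midpoint -0.25: p = -0.84375 < 0 → [-0.5, -0.25]

[-0.5, -0.25]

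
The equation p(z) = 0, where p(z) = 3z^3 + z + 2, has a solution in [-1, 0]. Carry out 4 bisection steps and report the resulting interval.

[-0.75, -0.6875]

m = -0.5, p(m) = 1.125 (+); new bracket [-1, -0.5]
m = -0.75, p(m) = -0.015625 (−); new bracket [-0.75, -0.5]
m = -0.625, p(m) = 0.642578 (+); new bracket [-0.75, -0.625]
m = -0.6875, p(m) = 0.3376 (+); new bracket [-0.75, -0.6875]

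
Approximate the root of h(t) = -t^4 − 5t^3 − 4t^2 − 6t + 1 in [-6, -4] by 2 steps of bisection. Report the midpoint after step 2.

-4.5

t = -5 gives h = -69, negative; keep [-5, -4]
t = -4.5 gives h = -7.4375, negative; keep [-4.5, -4]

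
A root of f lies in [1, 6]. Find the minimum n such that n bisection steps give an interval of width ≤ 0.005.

10

Width after n steps is 5/2^n. Need 2^n ≥ 5/0.005 = 1000.
2^9 = 512 < 1000 ≤ 2^10 = 1024, so n = 10.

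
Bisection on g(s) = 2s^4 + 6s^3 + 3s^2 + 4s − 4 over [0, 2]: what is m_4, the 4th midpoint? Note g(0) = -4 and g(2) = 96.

0.625

g(1) = 11 > 0, so the root lies in [0, 1]
g(0.5) = -0.375 < 0, so the root lies in [0.5, 1]
g(0.75) = 3.851562 > 0, so the root lies in [0.5, 0.75]
g(0.625) = 1.4419 > 0, so the root lies in [0.5, 0.625]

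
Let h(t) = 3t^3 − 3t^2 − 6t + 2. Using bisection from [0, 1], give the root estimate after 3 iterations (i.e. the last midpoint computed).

0.375

midpoint 0.5: h = -1.375 < 0 → [0, 0.5]
midpoint 0.25: h = 0.359375 > 0 → [0.25, 0.5]
midpoint 0.375: h = -0.513672 < 0 → [0.25, 0.375]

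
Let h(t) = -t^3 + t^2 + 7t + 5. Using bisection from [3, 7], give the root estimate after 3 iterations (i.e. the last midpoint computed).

h(5) = -60 < 0, so the root lies in [3, 5]
h(4) = -15 < 0, so the root lies in [3, 4]
h(3.5) = -1.125 < 0, so the root lies in [3, 3.5]

3.5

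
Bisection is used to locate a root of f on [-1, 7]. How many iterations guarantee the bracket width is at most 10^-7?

27

Width after n steps is 8/2^n. Need 2^n ≥ 8/10^-7 = 80000000.
2^26 = 67108864 < 80000000 ≤ 2^27 = 134217728, so n = 27.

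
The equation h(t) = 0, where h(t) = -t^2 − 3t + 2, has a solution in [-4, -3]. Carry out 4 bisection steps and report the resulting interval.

midpoint -3.5: h = 0.25 > 0 → [-4, -3.5]
midpoint -3.75: h = -0.8125 < 0 → [-3.75, -3.5]
midpoint -3.625: h = -0.265625 < 0 → [-3.625, -3.5]
midpoint -3.5625: h = -0.0039 < 0 → [-3.5625, -3.5]

[-3.5625, -3.5]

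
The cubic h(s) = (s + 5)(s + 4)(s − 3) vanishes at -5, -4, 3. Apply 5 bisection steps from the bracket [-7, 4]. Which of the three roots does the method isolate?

h(-1.5) = -39.375 < 0, so the root lies in [-1.5, 4]
h(1.25) = -57.421875 < 0, so the root lies in [1.25, 4]
h(2.625) = -18.943359 < 0, so the root lies in [2.625, 4]
h(3.3125) = 18.9954 > 0, so the root lies in [2.625, 3.3125]
h(2.96875) = -1.7354 < 0, so the root lies in [2.96875, 3.3125]

3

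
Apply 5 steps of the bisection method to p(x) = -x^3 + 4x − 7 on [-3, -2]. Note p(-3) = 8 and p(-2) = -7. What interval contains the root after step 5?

[-2.59375, -2.5625]

midpoint -2.5: p = -1.375 < 0 → [-3, -2.5]
midpoint -2.75: p = 2.796875 > 0 → [-2.75, -2.5]
midpoint -2.625: p = 0.587891 > 0 → [-2.625, -2.5]
midpoint -2.5625: p = -0.4236 < 0 → [-2.625, -2.5625]
midpoint -2.59375: p = 0.0746 > 0 → [-2.59375, -2.5625]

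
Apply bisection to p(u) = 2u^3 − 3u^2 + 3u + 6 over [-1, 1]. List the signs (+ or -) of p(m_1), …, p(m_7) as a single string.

+++-++-

midpoint 0: p = 6 > 0 → [-1, 0]
midpoint -0.5: p = 3.5 > 0 → [-1, -0.5]
midpoint -0.75: p = 1.21875 > 0 → [-1, -0.75]
midpoint -0.875: p = -0.2617 < 0 → [-0.875, -0.75]
midpoint -0.8125: p = 0.5093 > 0 → [-0.875, -0.8125]
midpoint -0.84375: p = 0.1317 > 0 → [-0.875, -0.84375]
midpoint -0.859375: p = -0.063 < 0 → [-0.859375, -0.84375]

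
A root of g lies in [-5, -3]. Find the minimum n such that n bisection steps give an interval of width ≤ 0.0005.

12

Width after n steps is 2/2^n. Need 2^n ≥ 2/0.0005 = 4000.
2^11 = 2048 < 4000 ≤ 2^12 = 4096, so n = 12.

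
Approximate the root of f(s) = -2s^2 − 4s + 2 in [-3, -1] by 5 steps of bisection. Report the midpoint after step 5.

s = -2 gives f = 2, positive; keep [-3, -2]
s = -2.5 gives f = -0.5, negative; keep [-2.5, -2]
s = -2.25 gives f = 0.875, positive; keep [-2.5, -2.25]
s = -2.375 gives f = 0.2188, positive; keep [-2.5, -2.375]
s = -2.4375 gives f = -0.1328, negative; keep [-2.4375, -2.375]

-2.4375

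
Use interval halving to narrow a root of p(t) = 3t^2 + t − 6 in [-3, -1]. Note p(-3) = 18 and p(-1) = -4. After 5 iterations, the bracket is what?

[-1.625, -1.5625]

midpoint -2: p = 4 > 0 → [-2, -1]
midpoint -1.5: p = -0.75 < 0 → [-2, -1.5]
midpoint -1.75: p = 1.4375 > 0 → [-1.75, -1.5]
midpoint -1.625: p = 0.2969 > 0 → [-1.625, -1.5]
midpoint -1.5625: p = -0.2383 < 0 → [-1.625, -1.5625]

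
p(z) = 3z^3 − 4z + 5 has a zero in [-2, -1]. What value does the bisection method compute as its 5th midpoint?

-1.53125

p(-1.5) = 0.875 > 0, so the root lies in [-2, -1.5]
p(-1.75) = -4.078125 < 0, so the root lies in [-1.75, -1.5]
p(-1.625) = -1.373047 < 0, so the root lies in [-1.625, -1.5]
p(-1.5625) = -0.1941 < 0, so the root lies in [-1.5625, -1.5]
p(-1.53125) = 0.3539 > 0, so the root lies in [-1.5625, -1.53125]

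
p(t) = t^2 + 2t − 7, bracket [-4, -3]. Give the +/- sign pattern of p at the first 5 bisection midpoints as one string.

--+-+

p(-3.5) = -1.75 < 0, so the root lies in [-4, -3.5]
p(-3.75) = -0.4375 < 0, so the root lies in [-4, -3.75]
p(-3.875) = 0.265625 > 0, so the root lies in [-3.875, -3.75]
p(-3.8125) = -0.0898 < 0, so the root lies in [-3.875, -3.8125]
p(-3.84375) = 0.0869 > 0, so the root lies in [-3.84375, -3.8125]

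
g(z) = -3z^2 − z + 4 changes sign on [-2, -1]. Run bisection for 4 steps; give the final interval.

[-1.375, -1.3125]

g(-1.5) = -1.25 < 0, so the root lies in [-1.5, -1]
g(-1.25) = 0.5625 > 0, so the root lies in [-1.5, -1.25]
g(-1.375) = -0.296875 < 0, so the root lies in [-1.375, -1.25]
g(-1.3125) = 0.1445 > 0, so the root lies in [-1.375, -1.3125]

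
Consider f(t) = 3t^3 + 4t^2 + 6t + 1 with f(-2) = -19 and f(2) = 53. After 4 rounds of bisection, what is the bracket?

[-0.25, 0]

m = 0, f(m) = 1 (+); new bracket [-2, 0]
m = -1, f(m) = -4 (−); new bracket [-1, 0]
m = -0.5, f(m) = -1.375 (−); new bracket [-0.5, 0]
m = -0.25, f(m) = -0.2969 (−); new bracket [-0.25, 0]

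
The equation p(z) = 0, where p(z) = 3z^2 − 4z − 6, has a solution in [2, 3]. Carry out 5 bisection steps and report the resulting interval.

[2.21875, 2.25]

z = 2.5 gives p = 2.75, positive; keep [2, 2.5]
z = 2.25 gives p = 0.1875, positive; keep [2, 2.25]
z = 2.125 gives p = -0.953125, negative; keep [2.125, 2.25]
z = 2.1875 gives p = -0.3945, negative; keep [2.1875, 2.25]
z = 2.21875 gives p = -0.1064, negative; keep [2.21875, 2.25]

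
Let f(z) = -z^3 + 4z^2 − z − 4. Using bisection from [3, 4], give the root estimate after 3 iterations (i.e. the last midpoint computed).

midpoint 3.5: f = -1.375 < 0 → [3, 3.5]
midpoint 3.25: f = 0.671875 > 0 → [3.25, 3.5]
midpoint 3.375: f = -0.255859 < 0 → [3.25, 3.375]

3.375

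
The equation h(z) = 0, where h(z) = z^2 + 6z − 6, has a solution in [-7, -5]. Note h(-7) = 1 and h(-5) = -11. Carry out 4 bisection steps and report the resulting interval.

z = -6 gives h = -6, negative; keep [-7, -6]
z = -6.5 gives h = -2.75, negative; keep [-7, -6.5]
z = -6.75 gives h = -0.9375, negative; keep [-7, -6.75]
z = -6.875 gives h = 0.0156, positive; keep [-6.875, -6.75]

[-6.875, -6.75]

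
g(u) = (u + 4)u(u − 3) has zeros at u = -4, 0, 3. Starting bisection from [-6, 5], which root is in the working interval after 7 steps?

m = -0.5, g(m) = 6.125 (+); new bracket [-6, -0.5]
m = -3.25, g(m) = 15.234375 (+); new bracket [-6, -3.25]
m = -4.625, g(m) = -22.041016 (−); new bracket [-4.625, -3.25]
m = -3.9375, g(m) = 1.7073 (+); new bracket [-4.625, -3.9375]
m = -4.28125, g(m) = -8.7674 (−); new bracket [-4.28125, -3.9375]
m = -4.109375, g(m) = -3.1954 (−); new bracket [-4.109375, -3.9375]
m = -4.0234375, g(m) = -0.6623 (−); new bracket [-4.0234375, -3.9375]

-4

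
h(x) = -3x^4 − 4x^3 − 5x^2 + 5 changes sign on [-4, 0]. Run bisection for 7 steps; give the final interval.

m = -2, h(m) = -31 (−); new bracket [-2, 0]
m = -1, h(m) = 1 (+); new bracket [-2, -1]
m = -1.5, h(m) = -7.9375 (−); new bracket [-1.5, -1]
m = -1.25, h(m) = -2.3242 (−); new bracket [-1.25, -1]
m = -1.125, h(m) = -0.4382 (−); new bracket [-1.125, -1]
m = -1.0625, h(m) = 0.33 (+); new bracket [-1.125, -1.0625]
m = -1.09375, h(m) = -0.041 (−); new bracket [-1.09375, -1.0625]

[-1.09375, -1.0625]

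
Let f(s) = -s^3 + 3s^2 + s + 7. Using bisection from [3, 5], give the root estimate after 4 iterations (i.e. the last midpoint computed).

3.875

f(4) = -5 < 0, so the root lies in [3, 4]
f(3.5) = 4.375 > 0, so the root lies in [3.5, 4]
f(3.75) = 0.203125 > 0, so the root lies in [3.75, 4]
f(3.875) = -2.2637 < 0, so the root lies in [3.75, 3.875]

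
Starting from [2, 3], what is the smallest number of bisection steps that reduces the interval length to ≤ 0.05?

5

Width after n steps is 1/2^n. Need 2^n ≥ 1/0.05 = 20.
2^4 = 16 < 20 ≤ 2^5 = 32, so n = 5.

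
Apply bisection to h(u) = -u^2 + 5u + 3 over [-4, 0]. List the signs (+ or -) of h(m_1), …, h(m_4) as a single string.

--+-

h(-2) = -11 < 0, so the root lies in [-2, 0]
h(-1) = -3 < 0, so the root lies in [-1, 0]
h(-0.5) = 0.25 > 0, so the root lies in [-1, -0.5]
h(-0.75) = -1.3125 < 0, so the root lies in [-0.75, -0.5]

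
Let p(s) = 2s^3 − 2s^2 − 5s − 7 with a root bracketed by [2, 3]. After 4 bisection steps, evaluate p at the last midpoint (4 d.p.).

0.7075

m = 2.5, p(m) = -0.75 (−); new bracket [2.5, 3]
m = 2.75, p(m) = 5.71875 (+); new bracket [2.5, 2.75]
m = 2.625, p(m) = 2.269531 (+); new bracket [2.5, 2.625]
m = 2.5625, p(m) = 0.7075 (+); new bracket [2.5, 2.5625]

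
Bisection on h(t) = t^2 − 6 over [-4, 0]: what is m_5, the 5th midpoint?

m = -2, h(m) = -2 (−); new bracket [-4, -2]
m = -3, h(m) = 3 (+); new bracket [-3, -2]
m = -2.5, h(m) = 0.25 (+); new bracket [-2.5, -2]
m = -2.25, h(m) = -0.9375 (−); new bracket [-2.5, -2.25]
m = -2.375, h(m) = -0.3594 (−); new bracket [-2.5, -2.375]

-2.375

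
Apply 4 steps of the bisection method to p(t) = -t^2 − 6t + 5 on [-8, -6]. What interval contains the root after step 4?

p(-7) = -2 < 0, so the root lies in [-7, -6]
p(-6.5) = 1.75 > 0, so the root lies in [-7, -6.5]
p(-6.75) = -0.0625 < 0, so the root lies in [-6.75, -6.5]
p(-6.625) = 0.8594 > 0, so the root lies in [-6.75, -6.625]

[-6.75, -6.625]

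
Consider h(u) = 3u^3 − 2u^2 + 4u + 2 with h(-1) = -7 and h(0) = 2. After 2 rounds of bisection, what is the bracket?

u = -0.5 gives h = -0.875, negative; keep [-0.5, 0]
u = -0.25 gives h = 0.828125, positive; keep [-0.5, -0.25]

[-0.5, -0.25]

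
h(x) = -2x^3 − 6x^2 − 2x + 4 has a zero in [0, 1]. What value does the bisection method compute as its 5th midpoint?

h(0.5) = 1.25 > 0, so the root lies in [0.5, 1]
h(0.75) = -1.71875 < 0, so the root lies in [0.5, 0.75]
h(0.625) = -0.082031 < 0, so the root lies in [0.5, 0.625]
h(0.5625) = 0.6206 > 0, so the root lies in [0.5625, 0.625]
h(0.59375) = 0.2786 > 0, so the root lies in [0.59375, 0.625]

0.59375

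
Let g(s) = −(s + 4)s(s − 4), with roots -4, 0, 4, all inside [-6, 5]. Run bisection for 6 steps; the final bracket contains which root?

s = -0.5 gives g = -7.875, negative; keep [-6, -0.5]
s = -3.25 gives g = -17.671875, negative; keep [-6, -3.25]
s = -4.625 gives g = 24.931641, positive; keep [-4.625, -3.25]
s = -3.9375 gives g = -1.9534, negative; keep [-4.625, -3.9375]
s = -4.28125 gives g = 9.9715, positive; keep [-4.28125, -3.9375]
s = -4.109375 gives g = 3.6449, positive; keep [-4.109375, -3.9375]

-4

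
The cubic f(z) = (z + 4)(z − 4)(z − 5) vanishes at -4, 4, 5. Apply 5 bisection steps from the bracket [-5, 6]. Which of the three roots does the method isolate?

f(0.5) = 70.875 > 0, so the root lies in [-5, 0.5]
f(-2.25) = 79.296875 > 0, so the root lies in [-5, -2.25]
f(-3.625) = 24.662109 > 0, so the root lies in [-5, -3.625]
f(-4.3125) = -24.1907 < 0, so the root lies in [-4.3125, -3.625]
f(-3.96875) = 2.2334 > 0, so the root lies in [-4.3125, -3.96875]

-4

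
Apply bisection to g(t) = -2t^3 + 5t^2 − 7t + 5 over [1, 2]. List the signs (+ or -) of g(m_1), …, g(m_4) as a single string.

-+--

midpoint 1.5: g = -1 < 0 → [1, 1.5]
midpoint 1.25: g = 0.15625 > 0 → [1.25, 1.5]
midpoint 1.375: g = -0.371094 < 0 → [1.25, 1.375]
midpoint 1.3125: g = -0.0962 < 0 → [1.25, 1.3125]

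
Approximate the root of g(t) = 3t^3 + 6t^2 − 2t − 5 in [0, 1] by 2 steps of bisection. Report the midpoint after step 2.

0.75

t = 0.5 gives g = -4.125, negative; keep [0.5, 1]
t = 0.75 gives g = -1.859375, negative; keep [0.75, 1]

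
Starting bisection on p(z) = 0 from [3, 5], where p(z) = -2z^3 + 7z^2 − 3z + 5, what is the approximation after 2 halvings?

midpoint 4: p = -23 < 0 → [3, 4]
midpoint 3.5: p = -5.5 < 0 → [3, 3.5]

3.5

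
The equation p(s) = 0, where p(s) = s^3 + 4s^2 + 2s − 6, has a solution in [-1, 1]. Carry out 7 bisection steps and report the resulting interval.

s = 0 gives p = -6, negative; keep [0, 1]
s = 0.5 gives p = -3.875, negative; keep [0.5, 1]
s = 0.75 gives p = -1.828125, negative; keep [0.75, 1]
s = 0.875 gives p = -0.5176, negative; keep [0.875, 1]
s = 0.9375 gives p = 0.2146, positive; keep [0.875, 0.9375]
s = 0.90625 gives p = -0.1581, negative; keep [0.90625, 0.9375]
s = 0.921875 gives p = 0.0266, positive; keep [0.90625, 0.921875]

[0.90625, 0.921875]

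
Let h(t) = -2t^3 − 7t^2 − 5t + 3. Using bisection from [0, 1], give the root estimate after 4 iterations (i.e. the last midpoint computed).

0.4375

h(0.5) = -1.5 < 0, so the root lies in [0, 0.5]
h(0.25) = 1.28125 > 0, so the root lies in [0.25, 0.5]
h(0.375) = 0.035156 > 0, so the root lies in [0.375, 0.5]
h(0.4375) = -0.6948 < 0, so the root lies in [0.375, 0.4375]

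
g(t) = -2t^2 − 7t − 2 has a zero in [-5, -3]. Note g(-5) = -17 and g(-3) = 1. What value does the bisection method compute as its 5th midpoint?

-3.1875

t = -4 gives g = -6, negative; keep [-4, -3]
t = -3.5 gives g = -2, negative; keep [-3.5, -3]
t = -3.25 gives g = -0.375, negative; keep [-3.25, -3]
t = -3.125 gives g = 0.3438, positive; keep [-3.25, -3.125]
t = -3.1875 gives g = -0.0078, negative; keep [-3.1875, -3.125]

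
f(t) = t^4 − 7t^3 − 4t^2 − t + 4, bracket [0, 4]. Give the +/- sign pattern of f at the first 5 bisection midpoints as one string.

midpoint 2: f = -54 < 0 → [0, 2]
midpoint 1: f = -7 < 0 → [0, 1]
midpoint 0.5: f = 1.6875 > 0 → [0.5, 1]
midpoint 0.75: f = -1.6367 < 0 → [0.5, 0.75]
midpoint 0.625: f = 0.2561 > 0 → [0.625, 0.75]

--+-+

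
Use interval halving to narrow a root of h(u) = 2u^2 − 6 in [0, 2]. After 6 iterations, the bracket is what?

[1.71875, 1.75]

m = 1, h(m) = -4 (−); new bracket [1, 2]
m = 1.5, h(m) = -1.5 (−); new bracket [1.5, 2]
m = 1.75, h(m) = 0.125 (+); new bracket [1.5, 1.75]
m = 1.625, h(m) = -0.7188 (−); new bracket [1.625, 1.75]
m = 1.6875, h(m) = -0.3047 (−); new bracket [1.6875, 1.75]
m = 1.71875, h(m) = -0.0918 (−); new bracket [1.71875, 1.75]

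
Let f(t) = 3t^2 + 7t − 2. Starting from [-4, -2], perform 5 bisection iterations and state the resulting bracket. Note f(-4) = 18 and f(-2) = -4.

m = -3, f(m) = 4 (+); new bracket [-3, -2]
m = -2.5, f(m) = -0.75 (−); new bracket [-3, -2.5]
m = -2.75, f(m) = 1.4375 (+); new bracket [-2.75, -2.5]
m = -2.625, f(m) = 0.2969 (+); new bracket [-2.625, -2.5]
m = -2.5625, f(m) = -0.2383 (−); new bracket [-2.625, -2.5625]

[-2.625, -2.5625]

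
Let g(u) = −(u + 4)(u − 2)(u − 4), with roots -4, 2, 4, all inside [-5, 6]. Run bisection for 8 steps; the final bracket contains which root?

g(0.5) = -23.625 < 0, so the root lies in [-5, 0.5]
g(-2.25) = -46.484375 < 0, so the root lies in [-5, -2.25]
g(-3.625) = -16.083984 < 0, so the root lies in [-5, -3.625]
g(-4.3125) = 16.3977 > 0, so the root lies in [-4.3125, -3.625]
g(-3.96875) = -1.4864 < 0, so the root lies in [-4.3125, -3.96875]
g(-4.140625) = 7.0296 > 0, so the root lies in [-4.140625, -3.96875]
g(-4.0546875) = 2.667 > 0, so the root lies in [-4.0546875, -3.96875]
g(-4.01171875) = 0.5644 > 0, so the root lies in [-4.01171875, -3.96875]

-4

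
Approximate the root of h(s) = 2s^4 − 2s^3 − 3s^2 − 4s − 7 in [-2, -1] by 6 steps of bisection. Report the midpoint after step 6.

-1.140625

s = -1.5 gives h = 9.125, positive; keep [-1.5, -1]
s = -1.25 gives h = 2.101562, positive; keep [-1.25, -1]
s = -1.125 gives h = -0.245605, negative; keep [-1.25, -1.125]
s = -1.1875 gives h = 0.8457, positive; keep [-1.1875, -1.125]
s = -1.15625 gives h = 0.2806, positive; keep [-1.15625, -1.125]
s = -1.140625 gives h = 0.0127, positive; keep [-1.140625, -1.125]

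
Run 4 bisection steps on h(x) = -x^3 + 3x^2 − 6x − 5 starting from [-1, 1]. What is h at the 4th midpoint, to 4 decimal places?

0.1660

m = 0, h(m) = -5 (−); new bracket [-1, 0]
m = -0.5, h(m) = -1.125 (−); new bracket [-1, -0.5]
m = -0.75, h(m) = 1.609375 (+); new bracket [-0.75, -0.5]
m = -0.625, h(m) = 0.166 (+); new bracket [-0.625, -0.5]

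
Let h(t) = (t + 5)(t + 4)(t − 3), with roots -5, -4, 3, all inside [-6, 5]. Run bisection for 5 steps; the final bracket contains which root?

3

midpoint -0.5: h = -55.125 < 0 → [-0.5, 5]
midpoint 2.25: h = -33.984375 < 0 → [2.25, 5]
midpoint 3.625: h = 41.103516 > 0 → [2.25, 3.625]
midpoint 2.9375: h = -3.4417 < 0 → [2.9375, 3.625]
midpoint 3.28125: h = 16.9588 > 0 → [2.9375, 3.28125]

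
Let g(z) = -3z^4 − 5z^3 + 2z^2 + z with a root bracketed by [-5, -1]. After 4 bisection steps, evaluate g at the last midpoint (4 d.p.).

m = -3, g(m) = -93 (−); new bracket [-3, -1]
m = -2, g(m) = -2 (−); new bracket [-2, -1]
m = -1.5, g(m) = 4.6875 (+); new bracket [-2, -1.5]
m = -1.75, g(m) = 3.0352 (+); new bracket [-2, -1.75]

3.0352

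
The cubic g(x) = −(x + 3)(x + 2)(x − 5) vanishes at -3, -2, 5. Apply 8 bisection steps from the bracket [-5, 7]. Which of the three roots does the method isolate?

5

m = 1, g(m) = 48 (+); new bracket [1, 7]
m = 4, g(m) = 42 (+); new bracket [4, 7]
m = 5.5, g(m) = -31.875 (−); new bracket [4, 5.5]
m = 4.75, g(m) = 13.0781 (+); new bracket [4.75, 5.5]
m = 5.125, g(m) = -7.2363 (−); new bracket [4.75, 5.125]
m = 4.9375, g(m) = 3.4417 (+); new bracket [4.9375, 5.125]
m = 5.03125, g(m) = -1.7647 (−); new bracket [4.9375, 5.03125]
m = 4.984375, g(m) = 0.8713 (+); new bracket [4.984375, 5.03125]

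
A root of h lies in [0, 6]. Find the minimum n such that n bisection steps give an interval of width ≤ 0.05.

Width after n steps is 6/2^n. Need 2^n ≥ 6/0.05 = 120.
2^6 = 64 < 120 ≤ 2^7 = 128, so n = 7.

7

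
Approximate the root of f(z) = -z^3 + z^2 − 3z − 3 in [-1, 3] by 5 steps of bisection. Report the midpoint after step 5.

-0.625

z = 1 gives f = -6, negative; keep [-1, 1]
z = 0 gives f = -3, negative; keep [-1, 0]
z = -0.5 gives f = -1.125, negative; keep [-1, -0.5]
z = -0.75 gives f = 0.2344, positive; keep [-0.75, -0.5]
z = -0.625 gives f = -0.4902, negative; keep [-0.75, -0.625]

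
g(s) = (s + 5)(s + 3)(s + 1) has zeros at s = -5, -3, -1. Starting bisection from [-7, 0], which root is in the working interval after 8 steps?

-5

midpoint -3.5: g = 1.875 > 0 → [-7, -3.5]
midpoint -5.25: g = -2.390625 < 0 → [-5.25, -3.5]
midpoint -4.375: g = 2.900391 > 0 → [-5.25, -4.375]
midpoint -4.8125: g = 1.2957 > 0 → [-5.25, -4.8125]
midpoint -5.03125: g = -0.2559 < 0 → [-5.03125, -4.8125]
midpoint -4.921875: g = 0.5889 > 0 → [-5.03125, -4.921875]
midpoint -4.9765625: g = 0.1842 > 0 → [-5.03125, -4.9765625]
midpoint -5.00390625: g = -0.0313 < 0 → [-5.00390625, -4.9765625]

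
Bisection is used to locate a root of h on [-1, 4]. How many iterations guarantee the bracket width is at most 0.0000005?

24

Width after n steps is 5/2^n. Need 2^n ≥ 5/0.0000005 = 10000000.
2^23 = 8388608 < 10000000 ≤ 2^24 = 16777216, so n = 24.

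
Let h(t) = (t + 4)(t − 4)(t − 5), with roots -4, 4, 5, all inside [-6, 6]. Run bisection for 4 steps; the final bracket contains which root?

-4

t = 0 gives h = 80, positive; keep [-6, 0]
t = -3 gives h = 56, positive; keep [-6, -3]
t = -4.5 gives h = -40.375, negative; keep [-4.5, -3]
t = -3.75 gives h = 16.9531, positive; keep [-4.5, -3.75]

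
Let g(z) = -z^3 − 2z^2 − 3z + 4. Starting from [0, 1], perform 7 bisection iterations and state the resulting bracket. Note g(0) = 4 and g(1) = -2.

[0.7734375, 0.78125]

m = 0.5, g(m) = 1.875 (+); new bracket [0.5, 1]
m = 0.75, g(m) = 0.203125 (+); new bracket [0.75, 1]
m = 0.875, g(m) = -0.826172 (−); new bracket [0.75, 0.875]
m = 0.8125, g(m) = -0.2942 (−); new bracket [0.75, 0.8125]
m = 0.78125, g(m) = -0.0413 (−); new bracket [0.75, 0.78125]
m = 0.765625, g(m) = 0.082 (+); new bracket [0.765625, 0.78125]
m = 0.7734375, g(m) = 0.0206 (+); new bracket [0.7734375, 0.78125]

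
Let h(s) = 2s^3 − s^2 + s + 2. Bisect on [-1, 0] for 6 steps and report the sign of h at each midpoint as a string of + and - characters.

m = -0.5, h(m) = 1 (+); new bracket [-1, -0.5]
m = -0.75, h(m) = -0.15625 (−); new bracket [-0.75, -0.5]
m = -0.625, h(m) = 0.496094 (+); new bracket [-0.75, -0.625]
m = -0.6875, h(m) = 0.1899 (+); new bracket [-0.75, -0.6875]
m = -0.71875, h(m) = 0.022 (+); new bracket [-0.75, -0.71875]
m = -0.734375, h(m) = -0.0658 (−); new bracket [-0.734375, -0.71875]

+-+++-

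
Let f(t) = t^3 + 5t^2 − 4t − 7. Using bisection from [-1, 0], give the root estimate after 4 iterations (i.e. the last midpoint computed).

-0.9375

f(-0.5) = -3.875 < 0, so the root lies in [-1, -0.5]
f(-0.75) = -1.609375 < 0, so the root lies in [-1, -0.75]
f(-0.875) = -0.341797 < 0, so the root lies in [-1, -0.875]
f(-0.9375) = 0.3206 > 0, so the root lies in [-0.9375, -0.875]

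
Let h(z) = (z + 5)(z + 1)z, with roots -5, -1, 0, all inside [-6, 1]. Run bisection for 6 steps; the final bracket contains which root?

-5

m = -2.5, h(m) = 9.375 (+); new bracket [-6, -2.5]
m = -4.25, h(m) = 10.359375 (+); new bracket [-6, -4.25]
m = -5.125, h(m) = -2.642578 (−); new bracket [-5.125, -4.25]
m = -4.6875, h(m) = 5.4016 (+); new bracket [-5.125, -4.6875]
m = -4.90625, h(m) = 1.7967 (+); new bracket [-5.125, -4.90625]
m = -5.015625, h(m) = -0.3147 (−); new bracket [-5.015625, -4.90625]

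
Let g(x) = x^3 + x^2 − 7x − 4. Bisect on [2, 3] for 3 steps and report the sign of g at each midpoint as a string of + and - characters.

x = 2.5 gives g = 0.375, positive; keep [2, 2.5]
x = 2.25 gives g = -3.296875, negative; keep [2.25, 2.5]
x = 2.375 gives g = -1.587891, negative; keep [2.375, 2.5]

+--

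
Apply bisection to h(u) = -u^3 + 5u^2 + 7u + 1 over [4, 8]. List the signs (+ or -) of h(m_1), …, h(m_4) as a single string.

midpoint 6: h = 7 > 0 → [6, 8]
midpoint 7: h = -48 < 0 → [6, 7]
midpoint 6.5: h = -16.875 < 0 → [6, 6.5]
midpoint 6.25: h = -4.0781 < 0 → [6, 6.25]

+---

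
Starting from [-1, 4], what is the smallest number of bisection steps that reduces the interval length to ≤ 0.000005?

20

Width after n steps is 5/2^n. Need 2^n ≥ 5/0.000005 = 1000000.
2^19 = 524288 < 1000000 ≤ 2^20 = 1048576, so n = 20.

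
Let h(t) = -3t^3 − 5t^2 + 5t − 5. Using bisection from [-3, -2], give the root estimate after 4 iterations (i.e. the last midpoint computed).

m = -2.5, h(m) = -1.875 (−); new bracket [-3, -2.5]
m = -2.75, h(m) = 5.828125 (+); new bracket [-2.75, -2.5]
m = -2.625, h(m) = 1.685547 (+); new bracket [-2.625, -2.5]
m = -2.5625, h(m) = -0.1653 (−); new bracket [-2.625, -2.5625]

-2.5625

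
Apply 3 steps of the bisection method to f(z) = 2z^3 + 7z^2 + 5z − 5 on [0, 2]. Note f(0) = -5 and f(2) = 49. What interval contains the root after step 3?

[0.5, 0.75]

m = 1, f(m) = 9 (+); new bracket [0, 1]
m = 0.5, f(m) = -0.5 (−); new bracket [0.5, 1]
m = 0.75, f(m) = 3.53125 (+); new bracket [0.5, 0.75]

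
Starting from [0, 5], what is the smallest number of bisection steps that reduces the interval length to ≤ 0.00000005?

27

Width after n steps is 5/2^n. Need 2^n ≥ 5/0.00000005 = 100000000.
2^26 = 67108864 < 100000000 ≤ 2^27 = 134217728, so n = 27.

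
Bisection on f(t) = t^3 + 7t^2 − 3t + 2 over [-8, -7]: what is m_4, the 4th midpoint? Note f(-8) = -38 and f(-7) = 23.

midpoint -7.5: f = -3.625 < 0 → [-7.5, -7]
midpoint -7.25: f = 10.609375 > 0 → [-7.5, -7.25]
midpoint -7.375: f = 3.728516 > 0 → [-7.5, -7.375]
midpoint -7.4375: f = 0.1116 > 0 → [-7.5, -7.4375]

-7.4375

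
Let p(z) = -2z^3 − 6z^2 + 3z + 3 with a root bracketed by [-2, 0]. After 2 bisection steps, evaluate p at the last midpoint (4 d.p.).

m = -1, p(m) = -4 (−); new bracket [-1, 0]
m = -0.5, p(m) = 0.25 (+); new bracket [-1, -0.5]

0.2500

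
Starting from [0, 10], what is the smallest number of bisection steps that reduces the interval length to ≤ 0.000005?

21

Width after n steps is 10/2^n. Need 2^n ≥ 10/0.000005 = 2000000.
2^20 = 1048576 < 2000000 ≤ 2^21 = 2097152, so n = 21.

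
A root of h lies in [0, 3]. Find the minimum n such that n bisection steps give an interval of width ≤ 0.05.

6

Width after n steps is 3/2^n. Need 2^n ≥ 3/0.05 = 60.
2^5 = 32 < 60 ≤ 2^6 = 64, so n = 6.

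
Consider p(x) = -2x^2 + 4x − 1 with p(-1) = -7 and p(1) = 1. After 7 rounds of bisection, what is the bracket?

x = 0 gives p = -1, negative; keep [0, 1]
x = 0.5 gives p = 0.5, positive; keep [0, 0.5]
x = 0.25 gives p = -0.125, negative; keep [0.25, 0.5]
x = 0.375 gives p = 0.2188, positive; keep [0.25, 0.375]
x = 0.3125 gives p = 0.0547, positive; keep [0.25, 0.3125]
x = 0.28125 gives p = -0.0332, negative; keep [0.28125, 0.3125]
x = 0.296875 gives p = 0.0112, positive; keep [0.28125, 0.296875]

[0.28125, 0.296875]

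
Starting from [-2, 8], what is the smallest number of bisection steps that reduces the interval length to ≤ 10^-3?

14

Width after n steps is 10/2^n. Need 2^n ≥ 10/10^-3 = 10000.
2^13 = 8192 < 10000 ≤ 2^14 = 16384, so n = 14.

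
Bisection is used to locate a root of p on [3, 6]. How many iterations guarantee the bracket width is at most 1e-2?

Width after n steps is 3/2^n. Need 2^n ≥ 3/1e-2 = 300.
2^8 = 256 < 300 ≤ 2^9 = 512, so n = 9.

9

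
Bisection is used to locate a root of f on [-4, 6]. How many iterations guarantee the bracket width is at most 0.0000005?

25

Width after n steps is 10/2^n. Need 2^n ≥ 10/0.0000005 = 20000000.
2^24 = 16777216 < 20000000 ≤ 2^25 = 33554432, so n = 25.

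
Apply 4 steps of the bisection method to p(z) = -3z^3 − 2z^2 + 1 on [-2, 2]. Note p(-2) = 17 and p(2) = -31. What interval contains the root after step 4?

[0.5, 0.75]

m = 0, p(m) = 1 (+); new bracket [0, 2]
m = 1, p(m) = -4 (−); new bracket [0, 1]
m = 0.5, p(m) = 0.125 (+); new bracket [0.5, 1]
m = 0.75, p(m) = -1.3906 (−); new bracket [0.5, 0.75]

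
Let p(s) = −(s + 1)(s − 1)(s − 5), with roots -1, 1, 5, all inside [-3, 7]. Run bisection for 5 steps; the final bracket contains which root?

s = 2 gives p = 9, positive; keep [2, 7]
s = 4.5 gives p = 9.625, positive; keep [4.5, 7]
s = 5.75 gives p = -24.046875, negative; keep [4.5, 5.75]
s = 5.125 gives p = -3.1582, negative; keep [4.5, 5.125]
s = 4.8125 gives p = 4.155, positive; keep [4.8125, 5.125]

5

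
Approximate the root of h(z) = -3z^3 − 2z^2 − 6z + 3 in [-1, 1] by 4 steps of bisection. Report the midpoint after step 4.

0.375

h(0) = 3 > 0, so the root lies in [0, 1]
h(0.5) = -0.875 < 0, so the root lies in [0, 0.5]
h(0.25) = 1.328125 > 0, so the root lies in [0.25, 0.5]
h(0.375) = 0.3105 > 0, so the root lies in [0.375, 0.5]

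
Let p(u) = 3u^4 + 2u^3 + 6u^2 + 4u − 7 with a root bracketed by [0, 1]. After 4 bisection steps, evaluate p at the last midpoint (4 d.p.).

u = 0.5 gives p = -3.0625, negative; keep [0.5, 1]
u = 0.75 gives p = 1.167969, positive; keep [0.5, 0.75]
u = 0.625 gives p = -1.210205, negative; keep [0.625, 0.75]
u = 0.6875 gives p = -0.0939, negative; keep [0.6875, 0.75]

-0.0939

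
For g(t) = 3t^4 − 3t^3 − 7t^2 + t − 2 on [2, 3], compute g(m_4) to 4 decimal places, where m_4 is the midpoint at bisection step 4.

-1.7487

midpoint 2.5: g = 27.0625 > 0 → [2, 2.5]
midpoint 2.25: g = 7.527344 > 0 → [2, 2.25]
midpoint 2.125: g = 0.901123 > 0 → [2, 2.125]
midpoint 2.0625: g = -1.7487 < 0 → [2.0625, 2.125]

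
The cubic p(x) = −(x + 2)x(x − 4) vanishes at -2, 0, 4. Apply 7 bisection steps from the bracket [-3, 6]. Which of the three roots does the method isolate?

4

m = 1.5, p(m) = 13.125 (+); new bracket [1.5, 6]
m = 3.75, p(m) = 5.390625 (+); new bracket [3.75, 6]
m = 4.875, p(m) = -29.326172 (−); new bracket [3.75, 4.875]
m = 4.3125, p(m) = -8.5071 (−); new bracket [3.75, 4.3125]
m = 4.03125, p(m) = -0.7598 (−); new bracket [3.75, 4.03125]
m = 3.890625, p(m) = 2.5067 (+); new bracket [3.890625, 4.03125]
m = 3.9609375, p(m) = 0.9223 (+); new bracket [3.9609375, 4.03125]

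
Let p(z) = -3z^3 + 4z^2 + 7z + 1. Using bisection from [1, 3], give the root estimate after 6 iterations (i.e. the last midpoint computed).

2.34375

m = 2, p(m) = 7 (+); new bracket [2, 3]
m = 2.5, p(m) = -3.375 (−); new bracket [2, 2.5]
m = 2.25, p(m) = 2.828125 (+); new bracket [2.25, 2.5]
m = 2.375, p(m) = -0.002 (−); new bracket [2.25, 2.375]
m = 2.3125, p(m) = 1.4788 (+); new bracket [2.3125, 2.375]
m = 2.34375, p(m) = 0.7551 (+); new bracket [2.34375, 2.375]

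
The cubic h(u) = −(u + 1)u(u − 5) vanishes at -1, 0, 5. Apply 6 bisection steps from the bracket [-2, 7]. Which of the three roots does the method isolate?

u = 2.5 gives h = 21.875, positive; keep [2.5, 7]
u = 4.75 gives h = 6.828125, positive; keep [4.75, 7]
u = 5.875 gives h = -35.341797, negative; keep [4.75, 5.875]
u = 5.3125 gives h = -10.4797, negative; keep [4.75, 5.3125]
u = 5.03125 gives h = -0.9483, negative; keep [4.75, 5.03125]
u = 4.890625 gives h = 3.151, positive; keep [4.890625, 5.03125]

5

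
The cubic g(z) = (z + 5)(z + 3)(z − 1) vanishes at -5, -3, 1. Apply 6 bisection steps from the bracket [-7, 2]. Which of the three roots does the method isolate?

1

g(-2.5) = -4.375 < 0, so the root lies in [-2.5, 2]
g(-0.25) = -16.328125 < 0, so the root lies in [-0.25, 2]
g(0.875) = -2.845703 < 0, so the root lies in [0.875, 2]
g(1.4375) = 12.4978 > 0, so the root lies in [0.875, 1.4375]
g(1.15625) = 3.998 > 0, so the root lies in [0.875, 1.15625]
g(1.015625) = 0.3774 > 0, so the root lies in [0.875, 1.015625]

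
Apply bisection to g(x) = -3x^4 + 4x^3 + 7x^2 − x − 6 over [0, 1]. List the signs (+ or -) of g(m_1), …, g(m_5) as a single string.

---+-

m = 0.5, g(m) = -4.4375 (−); new bracket [0.5, 1]
m = 0.75, g(m) = -2.074219 (−); new bracket [0.75, 1]
m = 0.875, g(m) = -0.594482 (−); new bracket [0.875, 1]
m = 0.9375, g(m) = 0.1933 (+); new bracket [0.875, 0.9375]
m = 0.90625, g(m) = -0.2036 (−); new bracket [0.90625, 0.9375]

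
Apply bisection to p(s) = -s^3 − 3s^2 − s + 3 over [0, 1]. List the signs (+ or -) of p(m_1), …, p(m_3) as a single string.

++-

m = 0.5, p(m) = 1.625 (+); new bracket [0.5, 1]
m = 0.75, p(m) = 0.140625 (+); new bracket [0.75, 1]
m = 0.875, p(m) = -0.841797 (−); new bracket [0.75, 0.875]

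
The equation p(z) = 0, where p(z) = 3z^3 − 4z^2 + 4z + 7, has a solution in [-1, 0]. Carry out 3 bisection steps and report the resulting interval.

m = -0.5, p(m) = 3.625 (+); new bracket [-1, -0.5]
m = -0.75, p(m) = 0.484375 (+); new bracket [-1, -0.75]
m = -0.875, p(m) = -1.572266 (−); new bracket [-0.875, -0.75]

[-0.875, -0.75]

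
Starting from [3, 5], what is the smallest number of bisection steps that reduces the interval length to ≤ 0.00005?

16

Width after n steps is 2/2^n. Need 2^n ≥ 2/0.00005 = 40000.
2^15 = 32768 < 40000 ≤ 2^16 = 65536, so n = 16.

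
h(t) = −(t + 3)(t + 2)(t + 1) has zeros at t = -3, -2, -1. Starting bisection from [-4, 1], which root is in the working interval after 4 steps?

-1

midpoint -1.5: h = 0.375 > 0 → [-1.5, 1]
midpoint -0.25: h = -3.609375 < 0 → [-1.5, -0.25]
midpoint -0.875: h = -0.298828 < 0 → [-1.5, -0.875]
midpoint -1.1875: h = 0.2761 > 0 → [-1.1875, -0.875]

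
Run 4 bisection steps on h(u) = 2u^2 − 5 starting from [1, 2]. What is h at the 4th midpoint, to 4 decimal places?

u = 1.5 gives h = -0.5, negative; keep [1.5, 2]
u = 1.75 gives h = 1.125, positive; keep [1.5, 1.75]
u = 1.625 gives h = 0.28125, positive; keep [1.5, 1.625]
u = 1.5625 gives h = -0.1172, negative; keep [1.5625, 1.625]

-0.1172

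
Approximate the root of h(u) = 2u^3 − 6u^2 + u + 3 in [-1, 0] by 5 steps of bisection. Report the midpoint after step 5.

h(-0.5) = 0.75 > 0, so the root lies in [-1, -0.5]
h(-0.75) = -1.96875 < 0, so the root lies in [-0.75, -0.5]
h(-0.625) = -0.457031 < 0, so the root lies in [-0.625, -0.5]
h(-0.5625) = 0.1831 > 0, so the root lies in [-0.625, -0.5625]
h(-0.59375) = -0.1276 < 0, so the root lies in [-0.59375, -0.5625]

-0.59375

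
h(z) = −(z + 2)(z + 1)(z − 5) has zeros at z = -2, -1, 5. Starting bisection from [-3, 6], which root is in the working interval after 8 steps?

5

m = 1.5, h(m) = 30.625 (+); new bracket [1.5, 6]
m = 3.75, h(m) = 34.140625 (+); new bracket [3.75, 6]
m = 4.875, h(m) = 5.048828 (+); new bracket [4.875, 6]
m = 5.4375, h(m) = -20.947 (−); new bracket [4.875, 5.4375]
m = 5.15625, h(m) = -6.8837 (−); new bracket [4.875, 5.15625]
m = 5.015625, h(m) = -0.6594 (−); new bracket [4.875, 5.015625]
m = 4.9453125, h(m) = 2.2582 (+); new bracket [4.9453125, 5.015625]
m = 4.98046875, h(m) = 0.8154 (+); new bracket [4.98046875, 5.015625]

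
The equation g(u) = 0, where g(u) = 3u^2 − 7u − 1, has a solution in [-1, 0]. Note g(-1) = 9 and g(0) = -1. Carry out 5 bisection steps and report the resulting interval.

u = -0.5 gives g = 3.25, positive; keep [-0.5, 0]
u = -0.25 gives g = 0.9375, positive; keep [-0.25, 0]
u = -0.125 gives g = -0.078125, negative; keep [-0.25, -0.125]
u = -0.1875 gives g = 0.418, positive; keep [-0.1875, -0.125]
u = -0.15625 gives g = 0.167, positive; keep [-0.15625, -0.125]

[-0.15625, -0.125]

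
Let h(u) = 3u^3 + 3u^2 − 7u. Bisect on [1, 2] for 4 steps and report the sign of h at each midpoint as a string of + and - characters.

h(1.5) = 6.375 > 0, so the root lies in [1, 1.5]
h(1.25) = 1.796875 > 0, so the root lies in [1, 1.25]
h(1.125) = 0.193359 > 0, so the root lies in [1, 1.125]
h(1.0625) = -0.4524 < 0, so the root lies in [1.0625, 1.125]

+++-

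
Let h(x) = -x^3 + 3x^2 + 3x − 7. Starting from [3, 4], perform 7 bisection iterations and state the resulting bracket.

[3.2578125, 3.265625]

x = 3.5 gives h = -2.625, negative; keep [3, 3.5]
x = 3.25 gives h = 0.109375, positive; keep [3.25, 3.5]
x = 3.375 gives h = -1.146484, negative; keep [3.25, 3.375]
x = 3.3125 gives h = -0.4915, negative; keep [3.25, 3.3125]
x = 3.28125 gives h = -0.1844, negative; keep [3.25, 3.28125]
x = 3.265625 gives h = -0.0358, negative; keep [3.25, 3.265625]
x = 3.2578125 gives h = 0.0372, positive; keep [3.2578125, 3.265625]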